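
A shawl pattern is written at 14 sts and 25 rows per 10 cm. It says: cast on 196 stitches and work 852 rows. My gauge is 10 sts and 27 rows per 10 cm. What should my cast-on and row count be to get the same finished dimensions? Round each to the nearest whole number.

Stitches: 196 × 10/14 = 140.00 → 140.
Rows: 852 × 27/25 = 920.16 → 920.

Cast on 140 stitches; work 920 rows.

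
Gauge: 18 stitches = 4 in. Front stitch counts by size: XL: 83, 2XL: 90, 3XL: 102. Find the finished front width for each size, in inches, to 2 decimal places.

18/4 = 4.5 sts per in.
XL: 83 / 4.5 = 18.444 → 18.44 in.
2XL: 90 / 4.5 = 20.000 → 20.00 in.
3XL: 102 / 4.5 = 22.667 → 22.67 in.

XL 18.44 inches; 2XL 20.00 inches; 3XL 22.67 inches.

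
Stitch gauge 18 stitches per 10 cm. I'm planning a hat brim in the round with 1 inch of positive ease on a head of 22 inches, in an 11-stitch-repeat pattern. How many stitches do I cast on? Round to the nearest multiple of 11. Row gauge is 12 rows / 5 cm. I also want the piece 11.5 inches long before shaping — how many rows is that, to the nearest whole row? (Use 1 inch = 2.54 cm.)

Cast on 110 stitches; work 70 rows.

Finished = 22 + 1 = 23 inches.
23 inches × 2.54 = 58.42 cm.
18/10 = 1.8 sts per cm; 58.42 × 1.8 = 105.16 sts.
Nearest multiple of 11 → 110.
11.5 inches = 29.21 cm; × 2.4 = 70.10 → 70 rows.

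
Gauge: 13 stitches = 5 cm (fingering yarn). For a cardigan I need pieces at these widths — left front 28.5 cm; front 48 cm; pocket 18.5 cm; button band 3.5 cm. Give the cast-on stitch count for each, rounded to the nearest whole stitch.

Rate = 13/5 = 2.6 sts per cm.
left front: 28.5 × 2.6 = 74.10 → 74.
front: 48 × 2.6 = 124.80 → 125.
pocket: 18.5 × 2.6 = 48.10 → 48.
button band: 3.5 × 2.6 = 9.10 → 9.

left front 74; front 125; pocket 48; button band 9.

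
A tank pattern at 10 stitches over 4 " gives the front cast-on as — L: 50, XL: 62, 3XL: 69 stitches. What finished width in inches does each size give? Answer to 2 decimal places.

10/4 = 2.5 sts per in.
L: 50 / 2.5 = 20.000 → 20.00 in.
XL: 62 / 2.5 = 24.800 → 24.80 in.
3XL: 69 / 2.5 = 27.600 → 27.60 in.

L 20.00 inches; XL 24.80 inches; 3XL 27.60 inches.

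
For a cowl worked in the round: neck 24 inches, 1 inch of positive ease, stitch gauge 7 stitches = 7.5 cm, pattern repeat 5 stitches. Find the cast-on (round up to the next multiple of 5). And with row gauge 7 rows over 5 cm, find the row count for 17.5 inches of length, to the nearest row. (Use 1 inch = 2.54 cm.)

Cast on 60 stitches; work 62 rows.

Finished = 24 + 1 = 25 inches.
25 inches × 2.54 = 63.50 cm.
7/7.5 = 0.933 sts per cm; 63.50 × 0.933 = 59.27 sts.
Next multiple of 5 → 60.
17.5 inches = 44.45 cm; × 1.4 = 62.23 → 62 rows.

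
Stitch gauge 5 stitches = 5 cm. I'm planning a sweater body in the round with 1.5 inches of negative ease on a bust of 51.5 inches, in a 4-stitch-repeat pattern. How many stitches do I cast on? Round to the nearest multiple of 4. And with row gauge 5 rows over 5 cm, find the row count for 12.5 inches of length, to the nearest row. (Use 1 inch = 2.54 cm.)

Cast on 128 stitches; work 32 rows.

Finished = 51.5 − 1.5 = 50 inches.
50 inches × 2.54 = 127.00 cm.
5/5 = 1 sts per cm; 127.00 × 1 = 127.00 sts.
Nearest multiple of 4 → 128.
12.5 inches = 31.75 cm; × 1 = 31.75 → 32 rows.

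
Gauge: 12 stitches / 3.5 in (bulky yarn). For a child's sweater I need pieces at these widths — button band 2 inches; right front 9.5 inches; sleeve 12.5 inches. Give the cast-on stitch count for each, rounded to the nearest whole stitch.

button band 7; right front 33; sleeve 43.

Rate = 12/3.5 = 3.429 sts per in.
button band: 2 × 3.429 = 6.86 → 7.
right front: 9.5 × 3.429 = 32.57 → 33.
sleeve: 12.5 × 3.429 = 42.86 → 43.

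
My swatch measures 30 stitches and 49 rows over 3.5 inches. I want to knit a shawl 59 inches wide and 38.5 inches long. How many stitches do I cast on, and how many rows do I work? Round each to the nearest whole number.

Cast on 506 stitches and work 539 rows.

Stitch gauge = 30/3.5 = 8.571 sts/in; 59 × 8.571 = 505.71 → 506 sts.
Row gauge = 49/3.5 = 14 rows/in; 38.5 × 14 = 539.00 → 539 rows.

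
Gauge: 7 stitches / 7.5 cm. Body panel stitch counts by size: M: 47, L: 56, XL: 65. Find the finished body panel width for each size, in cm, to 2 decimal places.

7/7.5 = 0.933 sts per cm.
M: 47 / 0.933 = 50.357 → 50.36 cm.
L: 56 / 0.933 = 60.000 → 60.00 cm.
XL: 65 / 0.933 = 69.643 → 69.64 cm.

M 50.36 cm; L 60.00 cm; XL 69.64 cm.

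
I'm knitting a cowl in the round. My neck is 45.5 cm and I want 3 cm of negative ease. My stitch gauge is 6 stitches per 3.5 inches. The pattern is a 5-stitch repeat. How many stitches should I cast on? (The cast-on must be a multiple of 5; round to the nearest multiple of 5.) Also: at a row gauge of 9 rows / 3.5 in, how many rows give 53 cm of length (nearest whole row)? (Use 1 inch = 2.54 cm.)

Cast on 30 stitches; work 54 rows.

Finished = 45.5 − 3 = 42.5 cm.
42.5 cm × 1/2.54 = 16.73 inches.
6/3.5 = 1.714 sts per in; 16.73 × 1.714 = 28.68 sts.
Nearest multiple of 5 → 30.
53 cm = 20.87 inches; × 2.571 = 53.66 → 54 rows.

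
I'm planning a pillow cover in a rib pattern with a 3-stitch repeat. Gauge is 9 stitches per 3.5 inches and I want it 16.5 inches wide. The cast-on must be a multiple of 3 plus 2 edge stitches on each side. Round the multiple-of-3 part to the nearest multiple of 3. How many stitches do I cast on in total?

9 / 3.5 = 2.571 sts per inch.
16.5 × 2.571 = 42.43 sts.
Less 4 edge sts → 38.43 for the repeat.
Nearest multiple of 3: 39.
Add back 4 edge sts → 43.

CO 43 sts.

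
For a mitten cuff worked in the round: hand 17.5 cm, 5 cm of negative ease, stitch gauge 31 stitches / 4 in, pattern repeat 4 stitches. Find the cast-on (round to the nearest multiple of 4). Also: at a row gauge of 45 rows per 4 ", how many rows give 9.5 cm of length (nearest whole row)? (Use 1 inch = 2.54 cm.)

Finished = 17.5 − 5 = 12.5 cm.
12.5 cm × 1/2.54 = 4.92 inches.
31/4 = 7.75 sts per in; 4.92 × 7.75 = 38.14 sts.
Nearest multiple of 4 → 40.
9.5 cm = 3.74 inches; × 11.25 = 42.08 → 42 rows.

Cast on 40 stitches; work 42 rows.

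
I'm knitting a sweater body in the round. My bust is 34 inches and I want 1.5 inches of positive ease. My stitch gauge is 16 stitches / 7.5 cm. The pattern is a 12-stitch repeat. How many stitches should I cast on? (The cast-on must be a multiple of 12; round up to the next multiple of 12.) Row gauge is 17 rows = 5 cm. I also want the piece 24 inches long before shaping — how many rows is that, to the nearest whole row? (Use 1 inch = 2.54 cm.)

Finished = 34 + 1.5 = 35.5 inches.
35.5 inches × 2.54 = 90.17 cm.
16/7.5 = 2.133 sts per cm; 90.17 × 2.133 = 192.36 sts.
Next multiple of 12 → 204.
24 inches = 60.96 cm; × 3.4 = 207.26 → 207 rows.

Cast on 204 stitches; work 207 rows.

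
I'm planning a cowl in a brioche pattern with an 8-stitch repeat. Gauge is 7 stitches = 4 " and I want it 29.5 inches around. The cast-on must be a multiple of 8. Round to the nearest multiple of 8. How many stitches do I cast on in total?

Cast on 48 stitches.

7 / 4 = 1.75 sts per inch.
29.5 × 1.75 = 51.62 sts.
Nearest multiple of 8: 48.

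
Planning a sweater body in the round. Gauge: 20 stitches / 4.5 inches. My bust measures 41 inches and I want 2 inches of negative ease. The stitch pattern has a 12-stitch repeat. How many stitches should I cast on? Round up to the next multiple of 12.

Cast on 180 stitches.

Finished = 41 − 2 = 39 inches.
20 / 4.5 = 4.444 sts/in.
39 × 4.444 = 173.33 sts.
Next multiple of 12: 180.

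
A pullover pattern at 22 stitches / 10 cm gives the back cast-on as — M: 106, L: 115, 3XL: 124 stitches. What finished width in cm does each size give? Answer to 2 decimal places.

M 48.18 cm; L 52.27 cm; 3XL 56.36 cm.

22/10 = 2.2 sts per cm.
M: 106 / 2.2 = 48.182 → 48.18 cm.
L: 115 / 2.2 = 52.273 → 52.27 cm.
3XL: 124 / 2.2 = 56.364 → 56.36 cm.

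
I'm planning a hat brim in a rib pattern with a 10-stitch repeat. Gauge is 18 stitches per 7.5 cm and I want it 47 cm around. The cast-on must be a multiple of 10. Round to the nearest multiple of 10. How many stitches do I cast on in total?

18 / 7.5 = 2.4 sts per cm.
47 × 2.4 = 112.80 sts.
Nearest multiple of 10: 110.

110 stitches.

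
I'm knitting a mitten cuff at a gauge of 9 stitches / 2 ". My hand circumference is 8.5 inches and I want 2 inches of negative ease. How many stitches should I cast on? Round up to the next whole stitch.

Finished = 8.5 − 2 = 6.5 in.
9 / 2 = 4.5 sts per inch.
6.50 × 4.5 = 29.25 sts.
→ 30 sts.

30 stitches.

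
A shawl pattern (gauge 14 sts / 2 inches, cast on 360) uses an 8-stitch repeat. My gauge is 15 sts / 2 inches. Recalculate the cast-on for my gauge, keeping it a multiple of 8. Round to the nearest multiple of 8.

Cast on 384 stitches.

360 × 15 / 14 = 385.71.
Nearest multiple of 8: 384.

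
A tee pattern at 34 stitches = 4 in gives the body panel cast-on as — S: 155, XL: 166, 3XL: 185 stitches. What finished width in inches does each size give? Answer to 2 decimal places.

S 18.24 inches; XL 19.53 inches; 3XL 21.76 inches.

34/4 = 8.5 sts per in.
S: 155 / 8.5 = 18.235 → 18.24 in.
XL: 166 / 8.5 = 19.529 → 19.53 in.
3XL: 185 / 8.5 = 21.765 → 21.76 in.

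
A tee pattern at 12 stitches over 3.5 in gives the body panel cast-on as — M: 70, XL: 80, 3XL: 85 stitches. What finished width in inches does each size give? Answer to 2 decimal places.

M 20.42 inches; XL 23.33 inches; 3XL 24.79 inches.

12/3.5 = 3.429 sts per in.
M: 70 / 3.429 = 20.417 → 20.42 in.
XL: 80 / 3.429 = 23.333 → 23.33 in.
3XL: 85 / 3.429 = 24.792 → 24.79 in.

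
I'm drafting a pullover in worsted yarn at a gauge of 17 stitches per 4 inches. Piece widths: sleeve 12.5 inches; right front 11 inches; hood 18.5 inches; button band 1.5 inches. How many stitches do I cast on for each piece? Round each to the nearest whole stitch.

Rate = 17/4 = 4.25 sts per in.
sleeve: 12.5 × 4.25 = 53.12 → 53.
right front: 11 × 4.25 = 46.75 → 47.
hood: 18.5 × 4.25 = 78.62 → 79.
button band: 1.5 × 4.25 = 6.38 → 6.

sleeve 53; right front 47; hood 79; button band 6.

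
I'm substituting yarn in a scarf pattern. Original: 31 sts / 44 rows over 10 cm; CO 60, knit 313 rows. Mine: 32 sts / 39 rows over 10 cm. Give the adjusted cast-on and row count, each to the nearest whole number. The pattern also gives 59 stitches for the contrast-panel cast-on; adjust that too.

Stitches: 60 × 32/31 = 61.94 → 62.
Rows: 313 × 39/44 = 277.43 → 277.
contrast-panel cast-on: 59 × 32/31 = 60.90 → 61.

Cast on 62 stitches; work 277 rows; contrast-panel cast-on 61 stitches.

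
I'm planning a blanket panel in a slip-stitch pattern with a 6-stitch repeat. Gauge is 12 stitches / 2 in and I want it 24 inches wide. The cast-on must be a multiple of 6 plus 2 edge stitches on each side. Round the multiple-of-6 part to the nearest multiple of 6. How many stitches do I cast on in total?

Cast on 142 stitches.

12 / 2 = 6 sts per inch.
24 × 6 = 144.00 sts.
Less 4 edge sts → 140.00 for the repeat.
Nearest multiple of 6: 138.
Add back 4 edge sts → 142.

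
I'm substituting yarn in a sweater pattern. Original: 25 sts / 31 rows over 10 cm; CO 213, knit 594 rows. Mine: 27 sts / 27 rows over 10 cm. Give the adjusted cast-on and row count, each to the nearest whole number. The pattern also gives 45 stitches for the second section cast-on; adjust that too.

Stitches: 213 × 27/25 = 230.04 → 230.
Rows: 594 × 27/31 = 517.35 → 517.
second section cast-on: 45 × 27/25 = 48.60 → 49.

Cast on 230 stitches; work 517 rows; second section cast-on 49 stitches.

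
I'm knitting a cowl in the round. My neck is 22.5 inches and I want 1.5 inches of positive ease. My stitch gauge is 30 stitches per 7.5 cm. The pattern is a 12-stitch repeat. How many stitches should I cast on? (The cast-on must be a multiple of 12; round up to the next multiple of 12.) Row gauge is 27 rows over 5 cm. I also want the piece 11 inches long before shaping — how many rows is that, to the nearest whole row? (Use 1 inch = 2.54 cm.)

Finished = 22.5 + 1.5 = 24 inches.
24 inches × 2.54 = 60.96 cm.
30/7.5 = 4 sts per cm; 60.96 × 4 = 243.84 sts.
Next multiple of 12 → 252.
11 inches = 27.94 cm; × 5.4 = 150.88 → 151 rows.

Cast on 252 stitches; work 151 rows.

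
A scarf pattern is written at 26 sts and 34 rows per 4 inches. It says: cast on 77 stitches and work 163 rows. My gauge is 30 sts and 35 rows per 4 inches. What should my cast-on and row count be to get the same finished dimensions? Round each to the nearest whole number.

Stitches: 77 × 30/26 = 88.85 → 89.
Rows: 163 × 35/34 = 167.79 → 168.

Cast on 89 stitches; work 168 rows.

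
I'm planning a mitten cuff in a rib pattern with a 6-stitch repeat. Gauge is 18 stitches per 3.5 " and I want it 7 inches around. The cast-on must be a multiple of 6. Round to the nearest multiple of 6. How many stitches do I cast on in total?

Cast on 36 stitches.

18 / 3.5 = 5.143 sts per inch.
7 × 5.143 = 36.00 sts.
Nearest multiple of 6: 36.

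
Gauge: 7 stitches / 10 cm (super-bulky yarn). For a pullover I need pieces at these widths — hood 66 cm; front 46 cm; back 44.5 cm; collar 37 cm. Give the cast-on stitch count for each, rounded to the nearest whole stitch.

hood 46; front 32; back 31; collar 26.

Rate = 7/10 = 0.7 sts per cm.
hood: 66 × 0.7 = 46.20 → 46.
front: 46 × 0.7 = 32.20 → 32.
back: 44.5 × 0.7 = 31.15 → 31.
collar: 37 × 0.7 = 25.90 → 26.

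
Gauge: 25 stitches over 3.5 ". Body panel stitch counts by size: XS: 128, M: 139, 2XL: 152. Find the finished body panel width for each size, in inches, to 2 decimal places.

25/3.5 = 7.143 sts per in.
XS: 128 / 7.143 = 17.920 → 17.92 in.
M: 139 / 7.143 = 19.460 → 19.46 in.
2XL: 152 / 7.143 = 21.280 → 21.28 in.

XS 17.92 inches; M 19.46 inches; 2XL 21.28 inches.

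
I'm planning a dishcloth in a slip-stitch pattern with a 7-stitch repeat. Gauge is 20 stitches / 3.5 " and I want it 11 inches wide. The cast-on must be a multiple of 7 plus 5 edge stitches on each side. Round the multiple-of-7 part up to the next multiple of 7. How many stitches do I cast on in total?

66 stitches.

20 / 3.5 = 5.714 sts per inch.
11 × 5.714 = 62.86 sts.
Less 10 edge sts → 52.86 for the repeat.
Next multiple of 7: 56.
Add back 10 edge sts → 66.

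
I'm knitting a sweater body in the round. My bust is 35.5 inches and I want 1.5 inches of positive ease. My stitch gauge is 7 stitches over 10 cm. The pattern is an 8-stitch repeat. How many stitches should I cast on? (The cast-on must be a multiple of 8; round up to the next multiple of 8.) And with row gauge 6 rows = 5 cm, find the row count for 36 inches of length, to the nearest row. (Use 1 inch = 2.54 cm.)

Finished = 35.5 + 1.5 = 37 inches.
37 inches × 2.54 = 93.98 cm.
7/10 = 0.7 sts per cm; 93.98 × 0.7 = 65.79 sts.
Next multiple of 8 → 72.
36 inches = 91.44 cm; × 1.2 = 109.73 → 110 rows.

Cast on 72 stitches; work 110 rows.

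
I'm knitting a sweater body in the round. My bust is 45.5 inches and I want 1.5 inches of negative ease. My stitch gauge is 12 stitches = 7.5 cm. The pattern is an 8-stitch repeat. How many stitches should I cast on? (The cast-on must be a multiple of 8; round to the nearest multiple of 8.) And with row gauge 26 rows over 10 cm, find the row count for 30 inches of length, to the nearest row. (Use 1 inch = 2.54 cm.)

Finished = 45.5 − 1.5 = 44 inches.
44 inches × 2.54 = 111.76 cm.
12/7.5 = 1.6 sts per cm; 111.76 × 1.6 = 178.82 sts.
Nearest multiple of 8 → 176.
30 inches = 76.20 cm; × 2.6 = 198.12 → 198 rows.

Cast on 176 stitches; work 198 rows.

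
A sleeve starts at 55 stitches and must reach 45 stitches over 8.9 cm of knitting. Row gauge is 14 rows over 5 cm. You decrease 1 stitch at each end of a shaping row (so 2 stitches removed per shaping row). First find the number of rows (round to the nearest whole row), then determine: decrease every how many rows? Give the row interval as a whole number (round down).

Decrease every 5th row.

Rows = 8.9 × 2.8 = 24.9 → 25 rows.
Stitches to remove: 10 → 5 shaping rows (at 2 st each).
25 / 5 = 5.00 → every 5 rows.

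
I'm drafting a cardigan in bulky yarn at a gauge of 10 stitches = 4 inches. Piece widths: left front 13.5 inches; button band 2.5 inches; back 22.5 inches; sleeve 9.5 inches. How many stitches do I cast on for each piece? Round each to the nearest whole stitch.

Rate = 10/4 = 2.5 sts per in.
left front: 13.5 × 2.5 = 33.75 → 34.
button band: 2.5 × 2.5 = 6.25 → 6.
back: 22.5 × 2.5 = 56.25 → 56.
sleeve: 9.5 × 2.5 = 23.75 → 24.

left front 34; button band 6; back 56; sleeve 24.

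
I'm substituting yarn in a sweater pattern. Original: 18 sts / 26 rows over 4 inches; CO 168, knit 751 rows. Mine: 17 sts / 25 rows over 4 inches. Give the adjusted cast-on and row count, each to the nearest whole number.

Cast on 159 stitches; work 722 rows.

Stitches: 168 × 17/18 = 158.67 → 159.
Rows: 751 × 25/26 = 722.12 → 722.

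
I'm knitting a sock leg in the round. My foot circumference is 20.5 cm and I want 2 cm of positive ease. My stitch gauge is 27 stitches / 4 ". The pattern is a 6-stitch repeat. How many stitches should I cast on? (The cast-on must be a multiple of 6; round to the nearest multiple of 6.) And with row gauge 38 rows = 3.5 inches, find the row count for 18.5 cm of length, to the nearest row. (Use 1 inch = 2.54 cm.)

Finished = 20.5 + 2 = 22.5 cm.
22.5 cm × 1/2.54 = 8.86 inches.
27/4 = 6.75 sts per in; 8.86 × 6.75 = 59.79 sts.
Nearest multiple of 6 → 60.
18.5 cm = 7.28 inches; × 10.857 = 79.08 → 79 rows.

Cast on 60 stitches; work 79 rows.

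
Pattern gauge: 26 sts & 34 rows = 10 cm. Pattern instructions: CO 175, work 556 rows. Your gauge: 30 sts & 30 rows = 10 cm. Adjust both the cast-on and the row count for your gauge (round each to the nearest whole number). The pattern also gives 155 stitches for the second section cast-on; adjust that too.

Stitches: 175 × 30/26 = 201.92 → 202.
Rows: 556 × 30/34 = 490.59 → 491.
second section cast-on: 155 × 30/26 = 178.85 → 179.

Cast on 202 stitches; work 491 rows; second section cast-on 179 stitches.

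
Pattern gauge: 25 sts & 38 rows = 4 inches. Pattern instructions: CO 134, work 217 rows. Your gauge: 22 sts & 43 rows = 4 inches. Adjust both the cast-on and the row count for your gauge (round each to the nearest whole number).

Cast on 118 stitches; work 246 rows.

Stitches: 134 × 22/25 = 117.92 → 118.
Rows: 217 × 43/38 = 245.55 → 246.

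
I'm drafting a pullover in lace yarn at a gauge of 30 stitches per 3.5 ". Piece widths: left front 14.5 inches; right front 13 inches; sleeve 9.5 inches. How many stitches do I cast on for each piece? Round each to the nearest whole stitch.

Rate = 30/3.5 = 8.571 sts per in.
left front: 14.5 × 8.571 = 124.29 → 124.
right front: 13 × 8.571 = 111.43 → 111.
sleeve: 9.5 × 8.571 = 81.43 → 81.

left front 124; right front 111; sleeve 81.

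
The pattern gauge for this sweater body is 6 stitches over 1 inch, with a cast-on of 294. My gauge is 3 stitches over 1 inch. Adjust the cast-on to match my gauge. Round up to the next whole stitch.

Scale factor = 3 / 6 = 0.500.
294 × 3 / 6 = 147.00 sts.

Cast on 147 stitches.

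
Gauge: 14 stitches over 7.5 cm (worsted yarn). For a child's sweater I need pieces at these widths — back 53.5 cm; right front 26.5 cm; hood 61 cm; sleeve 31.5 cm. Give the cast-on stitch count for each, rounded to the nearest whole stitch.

Rate = 14/7.5 = 1.867 sts per cm.
back: 53.5 × 1.867 = 99.87 → 100.
right front: 26.5 × 1.867 = 49.47 → 49.
hood: 61 × 1.867 = 113.87 → 114.
sleeve: 31.5 × 1.867 = 58.80 → 59.

back 100; right front 49; hood 114; sleeve 59.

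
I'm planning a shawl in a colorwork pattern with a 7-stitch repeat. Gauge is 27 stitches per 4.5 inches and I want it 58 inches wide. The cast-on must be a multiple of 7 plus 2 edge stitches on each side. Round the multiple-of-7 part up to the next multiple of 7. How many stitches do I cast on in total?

CO 354 sts.

27 / 4.5 = 6 sts per inch.
58 × 6 = 348.00 sts.
Less 4 edge sts → 344.00 for the repeat.
Next multiple of 7: 350.
Add back 4 edge sts → 354.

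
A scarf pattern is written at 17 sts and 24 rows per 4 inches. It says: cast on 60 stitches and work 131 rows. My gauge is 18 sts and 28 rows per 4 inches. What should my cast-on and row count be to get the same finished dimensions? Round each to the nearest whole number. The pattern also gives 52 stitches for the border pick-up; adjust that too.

Stitches: 60 × 18/17 = 63.53 → 64.
Rows: 131 × 28/24 = 152.83 → 153.
border pick-up: 52 × 18/17 = 55.06 → 55.

Cast on 64 stitches; work 153 rows; border pick-up 55 stitches.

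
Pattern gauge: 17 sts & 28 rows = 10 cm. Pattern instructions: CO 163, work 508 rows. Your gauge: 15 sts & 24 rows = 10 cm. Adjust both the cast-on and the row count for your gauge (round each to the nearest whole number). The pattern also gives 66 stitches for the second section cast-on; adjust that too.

Stitches: 163 × 15/17 = 143.82 → 144.
Rows: 508 × 24/28 = 435.43 → 435.
second section cast-on: 66 × 15/17 = 58.24 → 58.

Cast on 144 stitches; work 435 rows; second section cast-on 58 stitches.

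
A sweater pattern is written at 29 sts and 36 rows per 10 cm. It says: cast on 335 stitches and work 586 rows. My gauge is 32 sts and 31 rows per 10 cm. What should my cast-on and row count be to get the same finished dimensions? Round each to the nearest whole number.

Cast on 370 stitches; work 505 rows.

Stitches: 335 × 32/29 = 369.66 → 370.
Rows: 586 × 31/36 = 504.61 → 505.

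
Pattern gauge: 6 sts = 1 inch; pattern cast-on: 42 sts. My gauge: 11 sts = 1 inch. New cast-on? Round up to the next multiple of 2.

78 stitches.

Scale factor = 11 / 6 = 1.833.
42 × 11 / 6 = 77.00 sts.
→ 78 sts.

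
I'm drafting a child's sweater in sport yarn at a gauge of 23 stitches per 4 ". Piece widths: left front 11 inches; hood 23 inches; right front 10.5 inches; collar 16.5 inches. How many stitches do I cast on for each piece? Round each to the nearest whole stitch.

left front 63; hood 132; right front 60; collar 95.

Rate = 23/4 = 5.75 sts per in.
left front: 11 × 5.75 = 63.25 → 63.
hood: 23 × 5.75 = 132.25 → 132.
right front: 10.5 × 5.75 = 60.38 → 60.
collar: 16.5 × 5.75 = 94.88 → 95.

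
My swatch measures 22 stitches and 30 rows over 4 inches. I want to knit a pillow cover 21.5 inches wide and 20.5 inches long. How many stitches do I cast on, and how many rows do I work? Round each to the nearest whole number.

Cast on 118 stitches and work 154 rows.

Stitch gauge = 22/4 = 5.5 sts/in; 21.5 × 5.5 = 118.25 → 118 sts.
Row gauge = 30/4 = 7.5 rows/in; 20.5 × 7.5 = 153.75 → 154 rows.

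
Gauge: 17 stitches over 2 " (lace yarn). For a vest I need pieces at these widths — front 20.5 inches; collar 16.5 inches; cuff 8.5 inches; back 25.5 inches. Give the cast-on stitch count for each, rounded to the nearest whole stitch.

Rate = 17/2 = 8.5 sts per in.
front: 20.5 × 8.5 = 174.25 → 174.
collar: 16.5 × 8.5 = 140.25 → 140.
cuff: 8.5 × 8.5 = 72.25 → 72.
back: 25.5 × 8.5 = 216.75 → 217.

front 174; collar 140; cuff 72; back 217.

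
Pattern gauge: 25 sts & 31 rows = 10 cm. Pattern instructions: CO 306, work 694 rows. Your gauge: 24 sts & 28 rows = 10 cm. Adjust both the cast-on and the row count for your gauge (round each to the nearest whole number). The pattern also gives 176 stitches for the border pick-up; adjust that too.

Stitches: 306 × 24/25 = 293.76 → 294.
Rows: 694 × 28/31 = 626.84 → 627.
border pick-up: 176 × 24/25 = 168.96 → 169.

Cast on 294 stitches; work 627 rows; border pick-up 169 stitches.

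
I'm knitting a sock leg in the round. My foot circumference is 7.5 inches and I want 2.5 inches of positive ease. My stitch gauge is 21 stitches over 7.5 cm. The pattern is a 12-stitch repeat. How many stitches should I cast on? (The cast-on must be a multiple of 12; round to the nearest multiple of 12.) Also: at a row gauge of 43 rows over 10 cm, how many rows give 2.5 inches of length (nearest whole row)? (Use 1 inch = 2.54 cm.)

Cast on 72 stitches; work 27 rows.

Finished = 7.5 + 2.5 = 10 inches.
10 inches × 2.54 = 25.40 cm.
21/7.5 = 2.8 sts per cm; 25.40 × 2.8 = 71.12 sts.
Nearest multiple of 12 → 72.
2.5 inches = 6.35 cm; × 4.3 = 27.30 → 27 rows.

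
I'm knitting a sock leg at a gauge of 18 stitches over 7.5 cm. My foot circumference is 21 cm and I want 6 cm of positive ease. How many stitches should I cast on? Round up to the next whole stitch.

Cast on 65 stitches.

Finished = 21 + 6 = 27 cm.
18 / 7.5 = 2.4 sts per cm.
27.00 × 2.4 = 64.80 sts.
→ 65 sts.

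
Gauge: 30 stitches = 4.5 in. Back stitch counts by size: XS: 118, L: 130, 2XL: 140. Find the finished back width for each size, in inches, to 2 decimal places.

XS 17.70 inches; L 19.50 inches; 2XL 21.00 inches.

30/4.5 = 6.667 sts per in.
XS: 118 / 6.667 = 17.700 → 17.70 in.
L: 130 / 6.667 = 19.500 → 19.50 in.
2XL: 140 / 6.667 = 21.000 → 21.00 in.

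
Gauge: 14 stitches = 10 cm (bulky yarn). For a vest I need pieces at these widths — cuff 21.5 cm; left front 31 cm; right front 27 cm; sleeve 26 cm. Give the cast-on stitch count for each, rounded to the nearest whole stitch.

cuff 30; left front 43; right front 38; sleeve 36.

Rate = 14/10 = 1.4 sts per cm.
cuff: 21.5 × 1.4 = 30.10 → 30.
left front: 31 × 1.4 = 43.40 → 43.
right front: 27 × 1.4 = 37.80 → 38.
sleeve: 26 × 1.4 = 36.40 → 36.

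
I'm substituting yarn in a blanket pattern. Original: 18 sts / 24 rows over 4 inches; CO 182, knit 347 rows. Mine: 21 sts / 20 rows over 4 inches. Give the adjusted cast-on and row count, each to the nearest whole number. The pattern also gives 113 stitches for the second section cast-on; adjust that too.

Stitches: 182 × 21/18 = 212.33 → 212.
Rows: 347 × 20/24 = 289.17 → 289.
second section cast-on: 113 × 21/18 = 131.83 → 132.

Cast on 212 stitches; work 289 rows; second section cast-on 132 stitches.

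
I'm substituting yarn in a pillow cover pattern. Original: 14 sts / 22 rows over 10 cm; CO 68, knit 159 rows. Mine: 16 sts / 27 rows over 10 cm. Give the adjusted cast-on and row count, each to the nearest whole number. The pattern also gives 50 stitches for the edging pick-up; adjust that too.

Stitches: 68 × 16/14 = 77.71 → 78.
Rows: 159 × 27/22 = 195.14 → 195.
edging pick-up: 50 × 16/14 = 57.14 → 57.

Cast on 78 stitches; work 195 rows; edging pick-up 57 stitches.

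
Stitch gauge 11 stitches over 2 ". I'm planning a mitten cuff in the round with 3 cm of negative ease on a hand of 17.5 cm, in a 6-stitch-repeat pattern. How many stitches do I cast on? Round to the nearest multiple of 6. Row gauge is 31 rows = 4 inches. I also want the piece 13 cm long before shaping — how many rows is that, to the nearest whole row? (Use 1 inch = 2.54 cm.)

Finished = 17.5 − 3 = 14.5 cm.
14.5 cm × 1/2.54 = 5.71 inches.
11/2 = 5.5 sts per in; 5.71 × 5.5 = 31.40 sts.
Nearest multiple of 6 → 30.
13 cm = 5.12 inches; × 7.75 = 39.67 → 40 rows.

Cast on 30 stitches; work 40 rows.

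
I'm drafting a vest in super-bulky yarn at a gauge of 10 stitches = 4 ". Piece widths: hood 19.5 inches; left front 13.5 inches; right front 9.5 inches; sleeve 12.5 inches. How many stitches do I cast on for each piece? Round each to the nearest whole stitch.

hood 49; left front 34; right front 24; sleeve 31.

Rate = 10/4 = 2.5 sts per in.
hood: 19.5 × 2.5 = 48.75 → 49.
left front: 13.5 × 2.5 = 33.75 → 34.
right front: 9.5 × 2.5 = 23.75 → 24.
sleeve: 12.5 × 2.5 = 31.25 → 31.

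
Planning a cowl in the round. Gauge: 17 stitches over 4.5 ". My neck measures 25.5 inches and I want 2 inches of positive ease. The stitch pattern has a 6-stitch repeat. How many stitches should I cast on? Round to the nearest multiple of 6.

Finished = 25.5 + 2 = 27.5 inches.
17 / 4.5 = 3.778 sts/in.
27.5 × 3.778 = 103.89 sts.
Nearest multiple of 6: 102.

Cast on 102 stitches.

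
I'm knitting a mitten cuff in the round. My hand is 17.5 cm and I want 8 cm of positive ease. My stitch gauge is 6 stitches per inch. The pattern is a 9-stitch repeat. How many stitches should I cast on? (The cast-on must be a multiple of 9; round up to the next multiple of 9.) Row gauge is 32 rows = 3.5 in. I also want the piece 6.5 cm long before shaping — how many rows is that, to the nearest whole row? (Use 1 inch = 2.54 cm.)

Finished = 17.5 + 8 = 25.5 cm.
25.5 cm × 1/2.54 = 10.04 inches.
6/1 = 6 sts per in; 10.04 × 6 = 60.24 sts.
Next multiple of 9 → 63.
6.5 cm = 2.56 inches; × 9.143 = 23.40 → 23 rows.

Cast on 63 stitches; work 23 rows.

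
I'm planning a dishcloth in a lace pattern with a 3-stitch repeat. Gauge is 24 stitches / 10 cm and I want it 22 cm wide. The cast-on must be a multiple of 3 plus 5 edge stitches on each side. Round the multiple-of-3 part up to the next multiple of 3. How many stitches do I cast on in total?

24 / 10 = 2.4 sts per cm.
22 × 2.4 = 52.80 sts.
Less 10 edge sts → 42.80 for the repeat.
Next multiple of 3: 45.
Add back 10 edge sts → 55.

CO 55 sts.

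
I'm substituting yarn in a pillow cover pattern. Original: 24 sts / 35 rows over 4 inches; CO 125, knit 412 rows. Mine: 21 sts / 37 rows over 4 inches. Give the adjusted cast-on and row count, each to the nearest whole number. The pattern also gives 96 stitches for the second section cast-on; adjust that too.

Stitches: 125 × 21/24 = 109.38 → 109.
Rows: 412 × 37/35 = 435.54 → 436.
second section cast-on: 96 × 21/24 = 84.00 → 84.

Cast on 109 stitches; work 436 rows; second section cast-on 84 stitches.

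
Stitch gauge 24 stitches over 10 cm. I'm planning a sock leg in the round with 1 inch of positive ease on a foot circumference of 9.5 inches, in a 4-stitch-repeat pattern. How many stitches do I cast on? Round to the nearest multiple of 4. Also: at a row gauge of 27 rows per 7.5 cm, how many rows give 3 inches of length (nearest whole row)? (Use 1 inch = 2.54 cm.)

Finished = 9.5 + 1 = 10.5 inches.
10.5 inches × 2.54 = 26.67 cm.
24/10 = 2.4 sts per cm; 26.67 × 2.4 = 64.01 sts.
Nearest multiple of 4 → 64.
3 inches = 7.62 cm; × 3.6 = 27.43 → 27 rows.

Cast on 64 stitches; work 27 rows.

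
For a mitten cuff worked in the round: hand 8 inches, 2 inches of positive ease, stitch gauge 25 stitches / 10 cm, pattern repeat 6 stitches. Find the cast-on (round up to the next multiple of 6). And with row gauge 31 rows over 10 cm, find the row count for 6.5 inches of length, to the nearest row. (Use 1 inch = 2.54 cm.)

Finished = 8 + 2 = 10 inches.
10 inches × 2.54 = 25.40 cm.
25/10 = 2.5 sts per cm; 25.40 × 2.5 = 63.50 sts.
Next multiple of 6 → 66.
6.5 inches = 16.51 cm; × 3.1 = 51.18 → 51 rows.

Cast on 66 stitches; work 51 rows.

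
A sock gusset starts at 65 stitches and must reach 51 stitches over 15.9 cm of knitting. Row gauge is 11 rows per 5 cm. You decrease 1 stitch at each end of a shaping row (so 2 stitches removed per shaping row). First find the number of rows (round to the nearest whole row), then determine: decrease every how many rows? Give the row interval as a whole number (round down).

Rows = 15.9 × 2.2 = 35.0 → 35 rows.
Stitches to remove: 14 → 7 shaping rows (at 2 st each).
35 / 7 = 5.00 → every 5 rows.

Decrease every 5th row.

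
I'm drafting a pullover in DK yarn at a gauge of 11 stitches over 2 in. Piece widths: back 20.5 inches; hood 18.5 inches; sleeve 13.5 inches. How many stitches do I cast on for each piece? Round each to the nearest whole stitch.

back 113; hood 102; sleeve 74.

Rate = 11/2 = 5.5 sts per in.
back: 20.5 × 5.5 = 112.75 → 113.
hood: 18.5 × 5.5 = 101.75 → 102.
sleeve: 13.5 × 5.5 = 74.25 → 74.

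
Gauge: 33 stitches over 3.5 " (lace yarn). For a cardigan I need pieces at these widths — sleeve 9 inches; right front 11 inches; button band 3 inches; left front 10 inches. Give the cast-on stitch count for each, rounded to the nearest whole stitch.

sleeve 85; right front 104; button band 28; left front 94.

Rate = 33/3.5 = 9.429 sts per in.
sleeve: 9 × 9.429 = 84.86 → 85.
right front: 11 × 9.429 = 103.71 → 104.
button band: 3 × 9.429 = 28.29 → 28.
left front: 10 × 9.429 = 94.29 → 94.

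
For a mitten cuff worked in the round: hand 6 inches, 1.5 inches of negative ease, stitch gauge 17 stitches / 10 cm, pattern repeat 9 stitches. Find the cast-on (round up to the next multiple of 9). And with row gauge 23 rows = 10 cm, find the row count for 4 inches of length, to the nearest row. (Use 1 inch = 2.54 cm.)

Cast on 27 stitches; work 23 rows.

Finished = 6 − 1.5 = 4.5 inches.
4.5 inches × 2.54 = 11.43 cm.
17/10 = 1.7 sts per cm; 11.43 × 1.7 = 19.43 sts.
Next multiple of 9 → 27.
4 inches = 10.16 cm; × 2.3 = 23.37 → 23 rows.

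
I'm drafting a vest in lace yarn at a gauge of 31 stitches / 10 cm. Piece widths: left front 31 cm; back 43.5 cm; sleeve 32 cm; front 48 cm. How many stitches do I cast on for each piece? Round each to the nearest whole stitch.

left front 96; back 135; sleeve 99; front 149.

Rate = 31/10 = 3.1 sts per cm.
left front: 31 × 3.1 = 96.10 → 96.
back: 43.5 × 3.1 = 134.85 → 135.
sleeve: 32 × 3.1 = 99.20 → 99.
front: 48 × 3.1 = 148.80 → 149.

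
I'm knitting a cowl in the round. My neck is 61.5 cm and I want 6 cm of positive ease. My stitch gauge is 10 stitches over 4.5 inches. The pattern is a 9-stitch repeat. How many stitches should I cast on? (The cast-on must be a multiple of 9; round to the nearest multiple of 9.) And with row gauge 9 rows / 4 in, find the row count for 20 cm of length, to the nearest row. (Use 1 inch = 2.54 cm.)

Cast on 63 stitches; work 18 rows.

Finished = 61.5 + 6 = 67.5 cm.
67.5 cm × 1/2.54 = 26.57 inches.
10/4.5 = 2.222 sts per in; 26.57 × 2.222 = 59.06 sts.
Nearest multiple of 9 → 63.
20 cm = 7.87 inches; × 2.25 = 17.72 → 18 rows.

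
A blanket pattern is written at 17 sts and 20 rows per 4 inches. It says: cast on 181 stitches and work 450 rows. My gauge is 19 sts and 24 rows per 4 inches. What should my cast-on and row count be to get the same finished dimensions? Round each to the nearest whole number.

Cast on 202 stitches; work 540 rows.

Stitches: 181 × 19/17 = 202.29 → 202.
Rows: 450 × 24/20 = 540.00 → 540.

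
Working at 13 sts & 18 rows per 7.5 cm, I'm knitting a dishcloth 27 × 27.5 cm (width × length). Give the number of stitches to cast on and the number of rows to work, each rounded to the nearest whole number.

Stitch gauge = 13/7.5 = 1.733 sts/cm; 27 × 1.733 = 46.80 → 47 sts.
Row gauge = 18/7.5 = 2.4 rows/cm; 27.5 × 2.4 = 66.00 → 66 rows.

Cast on 47 stitches and work 66 rows.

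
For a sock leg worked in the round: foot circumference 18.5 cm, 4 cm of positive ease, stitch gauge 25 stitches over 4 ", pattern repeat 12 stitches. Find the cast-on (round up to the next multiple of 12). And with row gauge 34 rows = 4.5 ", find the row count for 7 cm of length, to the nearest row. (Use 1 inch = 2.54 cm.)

Cast on 60 stitches; work 21 rows.

Finished = 18.5 + 4 = 22.5 cm.
22.5 cm × 1/2.54 = 8.86 inches.
25/4 = 6.25 sts per in; 8.86 × 6.25 = 55.36 sts.
Next multiple of 12 → 60.
7 cm = 2.76 inches; × 7.556 = 20.82 → 21 rows.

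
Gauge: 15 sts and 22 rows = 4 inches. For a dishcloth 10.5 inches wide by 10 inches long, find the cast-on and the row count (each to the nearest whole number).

Stitch gauge = 15/4 = 3.75 sts/in; 10.5 × 3.75 = 39.38 → 39 sts.
Row gauge = 22/4 = 5.5 rows/in; 10 × 5.5 = 55.00 → 55 rows.

Cast on 39 stitches and work 55 rows.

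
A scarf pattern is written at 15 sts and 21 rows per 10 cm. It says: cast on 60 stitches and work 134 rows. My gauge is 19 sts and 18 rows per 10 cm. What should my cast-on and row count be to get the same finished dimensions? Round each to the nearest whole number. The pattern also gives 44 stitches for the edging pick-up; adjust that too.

Stitches: 60 × 19/15 = 76.00 → 76.
Rows: 134 × 18/21 = 114.86 → 115.
edging pick-up: 44 × 19/15 = 55.73 → 56.

Cast on 76 stitches; work 115 rows; edging pick-up 56 stitches.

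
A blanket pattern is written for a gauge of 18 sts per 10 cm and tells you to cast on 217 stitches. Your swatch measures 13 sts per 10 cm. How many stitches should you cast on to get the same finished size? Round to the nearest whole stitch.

Cast on 157 stitches.

Scale factor = 13 / 18 = 0.722.
217 × 13 / 18 = 156.72 sts.
→ 157 sts.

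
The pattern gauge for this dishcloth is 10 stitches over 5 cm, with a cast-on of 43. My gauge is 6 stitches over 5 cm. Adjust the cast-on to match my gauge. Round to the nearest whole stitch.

Scale factor = 6 / 10 = 0.600.
43 × 6 / 10 = 25.80 sts.
→ 26 sts.

26 stitches.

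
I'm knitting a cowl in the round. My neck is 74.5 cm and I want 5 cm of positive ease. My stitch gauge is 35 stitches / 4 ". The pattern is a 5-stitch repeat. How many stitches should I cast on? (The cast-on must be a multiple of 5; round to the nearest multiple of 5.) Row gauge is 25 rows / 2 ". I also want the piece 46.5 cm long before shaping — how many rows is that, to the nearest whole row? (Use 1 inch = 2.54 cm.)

Finished = 74.5 + 5 = 79.5 cm.
79.5 cm × 1/2.54 = 31.30 inches.
35/4 = 8.75 sts per in; 31.30 × 8.75 = 273.87 sts.
Nearest multiple of 5 → 275.
46.5 cm = 18.31 inches; × 12.5 = 228.84 → 229 rows.

Cast on 275 stitches; work 229 rows.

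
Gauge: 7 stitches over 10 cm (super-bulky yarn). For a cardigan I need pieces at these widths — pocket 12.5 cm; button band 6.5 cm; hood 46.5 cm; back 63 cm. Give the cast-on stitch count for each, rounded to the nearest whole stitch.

pocket 9; button band 5; hood 33; back 44.

Rate = 7/10 = 0.7 sts per cm.
pocket: 12.5 × 0.7 = 8.75 → 9.
button band: 6.5 × 0.7 = 4.55 → 5.
hood: 46.5 × 0.7 = 32.55 → 33.
back: 63 × 0.7 = 44.10 → 44.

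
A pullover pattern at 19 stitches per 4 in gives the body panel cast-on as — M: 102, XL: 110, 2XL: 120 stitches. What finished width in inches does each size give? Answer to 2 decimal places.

M 21.47 inches; XL 23.16 inches; 2XL 25.26 inches.

19/4 = 4.75 sts per in.
M: 102 / 4.75 = 21.474 → 21.47 in.
XL: 110 / 4.75 = 23.158 → 23.16 in.
2XL: 120 / 4.75 = 25.263 → 25.26 in.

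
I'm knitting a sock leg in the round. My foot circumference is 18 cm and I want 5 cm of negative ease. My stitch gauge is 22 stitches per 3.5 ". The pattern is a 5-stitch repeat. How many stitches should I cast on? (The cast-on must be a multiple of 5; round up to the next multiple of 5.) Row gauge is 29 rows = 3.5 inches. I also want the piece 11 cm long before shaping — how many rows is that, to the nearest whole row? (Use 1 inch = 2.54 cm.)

Finished = 18 − 5 = 13 cm.
13 cm × 1/2.54 = 5.12 inches.
22/3.5 = 6.286 sts per in; 5.12 × 6.286 = 32.17 sts.
Next multiple of 5 → 35.
11 cm = 4.33 inches; × 8.286 = 35.88 → 36 rows.

Cast on 35 stitches; work 36 rows.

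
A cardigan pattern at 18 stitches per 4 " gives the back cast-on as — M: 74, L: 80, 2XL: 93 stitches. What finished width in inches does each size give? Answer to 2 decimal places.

18/4 = 4.5 sts per in.
M: 74 / 4.5 = 16.444 → 16.44 in.
L: 80 / 4.5 = 17.778 → 17.78 in.
2XL: 93 / 4.5 = 20.667 → 20.67 in.

M 16.44 inches; L 17.78 inches; 2XL 20.67 inches.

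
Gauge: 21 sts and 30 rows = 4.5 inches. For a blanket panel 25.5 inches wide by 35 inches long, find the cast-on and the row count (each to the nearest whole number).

Cast on 119 stitches and work 233 rows.

Stitch gauge = 21/4.5 = 4.667 sts/in; 25.5 × 4.667 = 119.00 → 119 sts.
Row gauge = 30/4.5 = 6.667 rows/in; 35 × 6.667 = 233.33 → 233 rows.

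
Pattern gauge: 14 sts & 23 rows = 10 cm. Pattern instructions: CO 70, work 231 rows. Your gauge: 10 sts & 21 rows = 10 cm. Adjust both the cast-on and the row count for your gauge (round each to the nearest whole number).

Stitches: 70 × 10/14 = 50.00 → 50.
Rows: 231 × 21/23 = 210.91 → 211.

Cast on 50 stitches; work 211 rows.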